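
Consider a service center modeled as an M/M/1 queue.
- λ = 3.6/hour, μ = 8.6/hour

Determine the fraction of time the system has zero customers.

ρ = λ/μ = 3.6/8.6 = 0.4186
P(0) = 1 - ρ = 1 - 0.4186 = 0.5814
The server is idle 58.14% of the time.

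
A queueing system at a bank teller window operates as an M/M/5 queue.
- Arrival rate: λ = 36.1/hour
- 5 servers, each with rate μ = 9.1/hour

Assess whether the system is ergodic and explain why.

Stability requires ρ = λ/(cμ) < 1
ρ = 36.1/(5 × 9.1) = 36.1/45.50 = 0.7934
Since 0.7934 < 1, the system is STABLE.
The servers are busy 79.34% of the time.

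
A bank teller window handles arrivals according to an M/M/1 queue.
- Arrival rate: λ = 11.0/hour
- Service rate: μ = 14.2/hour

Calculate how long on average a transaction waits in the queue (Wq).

First, compute utilization: ρ = λ/μ = 11.0/14.2 = 0.7746
For M/M/1: Wq = λ/(μ(μ-λ))
Wq = 11.0/(14.2 × (14.2-11.0))
Wq = 11.0/(14.2 × 3.20)
Wq = 0.2421 hours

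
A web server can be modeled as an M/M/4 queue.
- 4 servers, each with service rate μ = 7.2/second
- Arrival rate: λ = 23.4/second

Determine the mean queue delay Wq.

Traffic intensity: ρ = λ/(cμ) = 23.4/(4×7.2) = 0.8125
Since ρ = 0.8125 < 1, system is stable.
Offered load a = λ/μ = cρ = 23.4/7.2 = 3.2500
P₀ = [ Σₙ₌₀^3 aⁿ/n! + a^4/(4!(1-ρ)) ]⁻¹
Σ = a^0/0! + a^1/1! + a^2/2! + a^3/3! = 1.0000 + 3.2500 + 5.2812 + 5.7214 = 15.2526
a^4/(4!(1-ρ)) = 111.5664/(24 × 0.1875) = 24.7925
P₀ = 1/(15.2526 + 24.7925) = 0.02497
Lq = P₀·a^4·ρ / (4!(1-ρ)²) = 0.0249718 × 111.5664 × 0.812500 / (24 × 0.0351563) = 2.6828
Wq = Lq/λ = 2.68283/23.4 = 0.1147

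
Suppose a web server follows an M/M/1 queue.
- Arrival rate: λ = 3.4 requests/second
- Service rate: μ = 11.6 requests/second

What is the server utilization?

Server utilization: ρ = λ/μ
ρ = 3.4/11.6 = 0.2931
The server is busy 29.31% of the time.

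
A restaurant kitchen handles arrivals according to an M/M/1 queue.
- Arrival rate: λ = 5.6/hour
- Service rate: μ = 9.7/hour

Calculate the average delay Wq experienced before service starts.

First, compute utilization: ρ = λ/μ = 5.6/9.7 = 0.5773
For M/M/1: Wq = λ/(μ(μ-λ))
Wq = 5.6/(9.7 × (9.7-5.6))
Wq = 5.6/(9.7 × 4.10)
Wq = 0.1408 hours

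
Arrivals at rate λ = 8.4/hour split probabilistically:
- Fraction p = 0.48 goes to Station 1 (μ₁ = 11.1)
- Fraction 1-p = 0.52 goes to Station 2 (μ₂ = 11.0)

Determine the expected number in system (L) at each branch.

Effective rates: λ₁ = 8.4×0.48 = 4.032, λ₂ = 8.4×0.52 = 4.368
Station 1: ρ₁ = 4.032/11.1 = 0.36324, L₁ = ρ₁/(1-ρ₁) = 0.36324/(1-0.36324) = 0.5705
Station 2: ρ₂ = 4.368/11.0 = 0.3971, L₂ = ρ₂/(1-ρ₂) = 0.3971/(1-0.3971) = 0.6586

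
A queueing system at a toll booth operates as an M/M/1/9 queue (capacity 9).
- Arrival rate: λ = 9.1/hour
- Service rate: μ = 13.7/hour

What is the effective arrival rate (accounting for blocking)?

ρ = λ/μ = 9.1/13.7 = 0.66423
P₀ = (1-ρ)/(1-ρ^(K+1)) = (1-0.66423)/(1-0.66423^10) = 0.3358/0.9833 = 0.3415
P_K = P₀×ρ^K = 0.34148 × 0.66423^9 = 0.34148 × 0.025169 = 0.008595
λ_eff = λ(1-P_K) = 9.1 × (1 - 0.008595) = 9.1 × 0.991405 = 9.0218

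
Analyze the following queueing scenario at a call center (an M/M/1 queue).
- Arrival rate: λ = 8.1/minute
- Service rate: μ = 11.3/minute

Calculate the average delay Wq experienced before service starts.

First, compute utilization: ρ = λ/μ = 8.1/11.3 = 0.7168
For M/M/1: Wq = λ/(μ(μ-λ))
Wq = 8.1/(11.3 × (11.3-8.1))
Wq = 8.1/(11.3 × 3.20)
Wq = 0.2240 minutes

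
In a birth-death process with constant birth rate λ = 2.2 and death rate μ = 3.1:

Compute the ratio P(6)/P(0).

For constant rates: P(n)/P(0) = (λ/μ)^n
P(6)/P(0) = (2.2/3.1)^6 = 0.7097^6 = 0.1278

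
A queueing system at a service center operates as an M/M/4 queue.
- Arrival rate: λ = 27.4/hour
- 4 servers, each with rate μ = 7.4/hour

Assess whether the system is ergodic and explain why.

Stability requires ρ = λ/(cμ) < 1
ρ = 27.4/(4 × 7.4) = 27.4/29.60 = 0.9257
Since 0.9257 < 1, the system is STABLE.
The servers are busy 92.57% of the time.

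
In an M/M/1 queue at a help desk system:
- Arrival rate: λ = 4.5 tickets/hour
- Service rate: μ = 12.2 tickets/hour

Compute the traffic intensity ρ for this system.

Server utilization: ρ = λ/μ
ρ = 4.5/12.2 = 0.3689
The server is busy 36.89% of the time.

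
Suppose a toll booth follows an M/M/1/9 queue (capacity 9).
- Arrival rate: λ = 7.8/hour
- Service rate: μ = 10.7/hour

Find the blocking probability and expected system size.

ρ = λ/μ = 7.8/10.7 = 0.728972
P₀ = (1-ρ)/(1-ρ^(K+1)) = (1-0.728972)/(1-0.728972^10) = 0.2710/0.9576 = 0.2830
P_K = P₀×ρ^K = 0.2830 × 0.728972^9 = 0.2830 × 0.05813 = 0.01645
Blocking probability P_9 = 0.01645 (1.65%)
L = ρ[1 - (K+1)ρ^K + Kρ^(K+1)] / [(1-ρ)(1-ρ^(K+1))]
L = 0.728972 × (1 - 10×0.0581296 + 9×0.0423749) / ((1 - 0.728972) × (1 - 0.0423749)) = 2.2472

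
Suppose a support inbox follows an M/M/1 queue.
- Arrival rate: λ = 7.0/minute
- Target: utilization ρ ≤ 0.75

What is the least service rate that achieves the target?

ρ = λ/μ, so μ = λ/ρ
μ ≥ 7.0/0.75 = 9.3333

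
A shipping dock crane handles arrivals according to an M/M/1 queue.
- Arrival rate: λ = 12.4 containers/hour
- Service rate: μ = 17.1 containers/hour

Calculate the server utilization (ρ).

Server utilization: ρ = λ/μ
ρ = 12.4/17.1 = 0.7251
The server is busy 72.51% of the time.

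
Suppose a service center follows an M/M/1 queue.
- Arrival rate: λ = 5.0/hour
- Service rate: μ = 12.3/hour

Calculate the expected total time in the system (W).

First, compute utilization: ρ = λ/μ = 5.0/12.3 = 0.4065
For M/M/1: W = 1/(μ-λ)
W = 1/(12.3-5.0) = 1/7.30
W = 0.1370 hours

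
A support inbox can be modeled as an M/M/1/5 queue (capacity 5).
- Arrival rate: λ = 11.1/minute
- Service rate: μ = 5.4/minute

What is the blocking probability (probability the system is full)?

ρ = λ/μ = 11.1/5.4 = 2.05556
P₀ = (1-ρ)/(1-ρ^(K+1)) = (1-2.05556)/(1-2.05556^6) = -1.0556/-74.4364 = 0.01418
P_K = P₀×ρ^K = 0.01418 × 2.05556^5 = 0.01418 × 36.6987 = 0.5204
Blocking probability = 52.04%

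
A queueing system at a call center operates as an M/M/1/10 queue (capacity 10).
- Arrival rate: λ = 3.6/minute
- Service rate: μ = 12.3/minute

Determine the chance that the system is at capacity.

ρ = λ/μ = 3.6/12.3 = 0.292683
P₀ = (1-ρ)/(1-ρ^(K+1)) = (1-0.292683)/(1-0.292683^11) = 0.7073/1.0000 = 0.7073
P_K = P₀×ρ^K = 0.7073 × 0.292683^10 = 0.7073 × 0.000004613 = 0.000003263
Blocking probability = 0.0003263%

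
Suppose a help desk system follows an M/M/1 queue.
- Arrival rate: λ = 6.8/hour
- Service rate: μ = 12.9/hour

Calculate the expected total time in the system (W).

First, compute utilization: ρ = λ/μ = 6.8/12.9 = 0.5271
For M/M/1: W = 1/(μ-λ)
W = 1/(12.9-6.8) = 1/6.10
W = 0.1639 hours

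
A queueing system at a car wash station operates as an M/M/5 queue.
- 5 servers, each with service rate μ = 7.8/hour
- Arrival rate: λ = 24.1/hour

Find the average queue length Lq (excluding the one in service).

Traffic intensity: ρ = λ/(cμ) = 24.1/(5×7.8) = 0.6179
Since ρ = 0.6179 < 1, system is stable.
Offered load a = λ/μ = cρ = 24.1/7.8 = 3.0897
P₀ = [ Σₙ₌₀^4 aⁿ/n! + a^5/(5!(1-ρ)) ]⁻¹
Σ = a^0/0! + a^1/1! + a^2/2! + a^3/3! + a^4/4! = 1.00000 + 3.08974 + 4.77326 + 4.91605 + 3.79733 = 17.5764
a^5/(5!(1-ρ)) = 281.5867/(120 × 0.38205) = 6.1420
P₀ = 1/(17.5764 + 6.1420) = 0.04216
Lq = P₀·a^5·ρ / (5!(1-ρ)²) = 0.0421614 × 281.5867 × 0.617949 / (120 × 0.145963) = 0.4188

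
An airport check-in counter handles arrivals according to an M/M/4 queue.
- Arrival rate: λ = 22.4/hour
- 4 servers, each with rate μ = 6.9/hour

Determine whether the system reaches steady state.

Stability requires ρ = λ/(cμ) < 1
ρ = 22.4/(4 × 6.9) = 22.4/27.60 = 0.8116
Since 0.8116 < 1, the system is STABLE.
The servers are busy 81.16% of the time.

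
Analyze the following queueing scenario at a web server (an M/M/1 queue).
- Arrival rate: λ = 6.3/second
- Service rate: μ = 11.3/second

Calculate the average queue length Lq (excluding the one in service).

ρ = λ/μ = 6.3/11.3 = 0.5575
For M/M/1: Lq = λ²/(μ(μ-λ))
Lq = 39.69/(11.3 × 5.00)
Lq = 0.7025 requests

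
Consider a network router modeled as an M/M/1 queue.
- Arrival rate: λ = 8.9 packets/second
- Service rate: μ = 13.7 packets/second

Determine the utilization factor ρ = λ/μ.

Server utilization: ρ = λ/μ
ρ = 8.9/13.7 = 0.6496
The server is busy 64.96% of the time.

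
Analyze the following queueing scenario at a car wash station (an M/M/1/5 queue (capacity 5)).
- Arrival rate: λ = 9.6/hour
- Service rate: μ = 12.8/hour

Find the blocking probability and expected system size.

ρ = λ/μ = 9.6/12.8 = 0.7500
P₀ = (1-ρ)/(1-ρ^(K+1)) = (1-0.7500)/(1-0.7500^6) = 0.2500/0.8220 = 0.3041
P_K = P₀×ρ^K = 0.30413 × 0.7500^5 = 0.30413 × 0.23730 = 0.07217
Blocking probability P_5 = 0.07217 (7.22%)
L = ρ[1 - (K+1)ρ^K + Kρ^(K+1)] / [(1-ρ)(1-ρ^(K+1))]
L = 0.7500 × (1 - 6×0.237305 + 5×0.177979) / ((1 - 0.7500) × (1 - 0.177979)) = 1.7009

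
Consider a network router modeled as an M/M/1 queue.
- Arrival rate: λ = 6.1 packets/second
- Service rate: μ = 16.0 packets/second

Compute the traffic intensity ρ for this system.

Server utilization: ρ = λ/μ
ρ = 6.1/16.0 = 0.3812
The server is busy 38.12% of the time.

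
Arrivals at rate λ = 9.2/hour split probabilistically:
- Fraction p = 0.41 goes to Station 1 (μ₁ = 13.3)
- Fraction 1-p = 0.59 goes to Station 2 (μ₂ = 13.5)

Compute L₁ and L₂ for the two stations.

Effective rates: λ₁ = 9.2×0.41 = 3.772, λ₂ = 9.2×0.59 = 5.428
Station 1: ρ₁ = 3.772/13.3 = 0.2836, L₁ = ρ₁/(1-ρ₁) = 0.2836/(1-0.2836) = 0.3959
Station 2: ρ₂ = 5.428/13.5 = 0.40207, L₂ = ρ₂/(1-ρ₂) = 0.40207/(1-0.40207) = 0.6724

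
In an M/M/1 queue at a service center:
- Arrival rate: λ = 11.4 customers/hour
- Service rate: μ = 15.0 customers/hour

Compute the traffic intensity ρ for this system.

Server utilization: ρ = λ/μ
ρ = 11.4/15.0 = 0.7600
The server is busy 76.00% of the time.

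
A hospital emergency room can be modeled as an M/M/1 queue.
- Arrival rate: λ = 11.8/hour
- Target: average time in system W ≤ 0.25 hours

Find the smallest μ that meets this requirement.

For M/M/1: W = 1/(μ-λ)
Need W ≤ 0.25, so 1/(μ-λ) ≤ 0.25
μ - λ ≥ 1/0.25 = 4.0000
μ ≥ 11.8 + 4.0000 = 15.8000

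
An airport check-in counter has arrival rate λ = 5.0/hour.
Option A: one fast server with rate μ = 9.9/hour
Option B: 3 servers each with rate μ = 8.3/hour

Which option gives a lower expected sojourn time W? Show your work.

Option A: single server μ = 9.9 (M/M/1)
  ρ_A = 5.0/9.9 = 0.5051
  W_A = 1/(μ-λ) = 1/(9.9-5.0) = 1/4.90 = 0.2041

Option B: 3 servers μ = 8.3 (M/M/3)
  ρ_B = λ/(cμ) = 5.0/(3×8.3) = 0.2008
  Offered load a = λ/μ = cρ = 5.0/8.3 = 0.6024
  P₀ = [ Σₙ₌₀^2 aⁿ/n! + a^3/(3!(1-ρ)) ]⁻¹
  Σ = a^0/0! + a^1/1! + a^2/2! = 1.0000 + 0.60241 + 0.18145 = 1.7839
  a^3/(3!(1-ρ)) = 0.2186/(6 × 0.7992) = 0.04559
  P₀ = 1/(1.7839 + 0.04559) = 0.5466
  Lq = P₀·a^3·ρ / (3!(1-ρ)²) = 0.5466 × 0.2186 × 0.2008 / (6 × 0.6387) = 0.006261
  Wq_B = Lq/λ = 0.0062613/5.0 = 0.0012523
  W_B = Wq_B + 1/μ = 0.0012523 + 0.12048 = 0.1217

Since W_B = 0.1217 < W_A = 0.2041, Option B (multiple servers) has the shorter time in system.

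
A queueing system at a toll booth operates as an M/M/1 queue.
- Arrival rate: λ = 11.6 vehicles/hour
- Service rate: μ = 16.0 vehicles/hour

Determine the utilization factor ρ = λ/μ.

Server utilization: ρ = λ/μ
ρ = 11.6/16.0 = 0.7250
The server is busy 72.50% of the time.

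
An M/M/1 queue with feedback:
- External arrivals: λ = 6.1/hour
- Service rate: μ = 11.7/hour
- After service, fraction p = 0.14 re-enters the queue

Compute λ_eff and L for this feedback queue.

Effective arrival rate: λ_eff = λ/(1-p) = 6.1/(1-0.14) = 6.1/0.86 = 7.0930
ρ = λ_eff/μ = 7.0930/11.7 = 0.60624
L = ρ/(1-ρ) = 0.60624/(1-0.60624) = 1.5396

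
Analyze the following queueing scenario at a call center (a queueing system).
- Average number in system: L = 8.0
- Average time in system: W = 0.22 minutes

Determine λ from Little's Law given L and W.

Little's Law: L = λW, so λ = L/W
λ = 8.0/0.22 = 36.3636 calls/minute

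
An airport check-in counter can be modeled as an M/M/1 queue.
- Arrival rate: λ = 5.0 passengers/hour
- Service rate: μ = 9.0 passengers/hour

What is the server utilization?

Server utilization: ρ = λ/μ
ρ = 5.0/9.0 = 0.5556
The server is busy 55.56% of the time.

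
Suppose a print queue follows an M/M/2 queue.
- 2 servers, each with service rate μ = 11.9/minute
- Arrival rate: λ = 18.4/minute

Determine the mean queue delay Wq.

Traffic intensity: ρ = λ/(cμ) = 18.4/(2×11.9) = 0.7731
Since ρ = 0.7731 < 1, system is stable.
Offered load a = λ/μ = cρ = 18.4/11.9 = 1.5462
P₀ = [ Σₙ₌₀^1 aⁿ/n! + a^2/(2!(1-ρ)) ]⁻¹
Σ = a^0/0! + a^1/1! = 1.0000 + 1.5462 = 2.5462
a^2/(2!(1-ρ)) = 2.3908/(2 × 0.22689) = 5.2686
P₀ = 1/(2.5462 + 5.2686) = 0.1280
Lq = P₀·a^2·ρ / (2!(1-ρ)²) = 0.12796 × 2.3908 × 0.77311 / (2 × 0.051479) = 2.2972
Wq = Lq/λ = 2.2972/18.4 = 0.1248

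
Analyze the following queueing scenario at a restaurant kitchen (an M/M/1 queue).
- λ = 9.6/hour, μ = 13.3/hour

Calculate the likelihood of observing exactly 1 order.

ρ = λ/μ = 9.6/13.3 = 0.7218
P(n) = (1-ρ)ρⁿ
P(1) = (1-0.7218) × 0.7218^1
P(1) = 0.2782 × 0.7218
P(1) = 0.2008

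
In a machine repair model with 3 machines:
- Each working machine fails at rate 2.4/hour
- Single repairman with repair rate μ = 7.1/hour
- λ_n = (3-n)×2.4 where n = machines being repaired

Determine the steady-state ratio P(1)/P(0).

P(1)/P(0) = ∏_{i=0}^{1-1} λ_i/μ_{i+1}
= (3-0)×2.4/7.1
= 1.0141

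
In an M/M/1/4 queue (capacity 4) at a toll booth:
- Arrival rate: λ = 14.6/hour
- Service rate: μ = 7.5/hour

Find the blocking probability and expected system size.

ρ = λ/μ = 14.6/7.5 = 1.94667
P₀ = (1-ρ)/(1-ρ^(K+1)) = (1-1.94667)/(1-1.94667^5) = -0.9467/-26.9551 = 0.03512
P_K = P₀×ρ^K = 0.03512 × 1.94667^4 = 0.03512 × 14.3605 = 0.5043
Blocking probability P_4 = 0.5043 (50.43%)
L = ρ[1 - (K+1)ρ^K + Kρ^(K+1)] / [(1-ρ)(1-ρ^(K+1))]
L = 1.94667 × (1 - 5×14.36049 + 4×27.95514) / ((1 - 1.94667) × (1 - 27.95514)) = 3.1292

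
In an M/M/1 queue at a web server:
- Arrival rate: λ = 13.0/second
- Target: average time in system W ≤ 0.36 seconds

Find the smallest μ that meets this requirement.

For M/M/1: W = 1/(μ-λ)
Need W ≤ 0.36, so 1/(μ-λ) ≤ 0.36
μ - λ ≥ 1/0.36 = 2.7778
μ ≥ 13.0 + 2.7778 = 15.7778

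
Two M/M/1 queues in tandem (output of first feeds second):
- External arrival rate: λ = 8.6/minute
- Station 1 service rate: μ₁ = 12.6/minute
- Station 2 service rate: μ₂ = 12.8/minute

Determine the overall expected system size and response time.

By Jackson's theorem, each station behaves as independent M/M/1.
Station 1: ρ₁ = 8.6/12.6 = 0.6825, L₁ = ρ₁/(1-ρ₁) = λ/(μ₁-λ) = 8.6/4.00 = 2.1500
Station 2: ρ₂ = 8.6/12.8 = 0.6719, L₂ = ρ₂/(1-ρ₂) = λ/(μ₂-λ) = 8.6/4.20 = 2.0476
Total: L = L₁ + L₂ = 2.1500 + 2.0476 = 4.1976
W = L/λ = 4.1976/8.6 = 0.4881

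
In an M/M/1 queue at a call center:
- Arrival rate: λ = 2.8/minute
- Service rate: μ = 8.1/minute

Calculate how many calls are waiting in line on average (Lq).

ρ = λ/μ = 2.8/8.1 = 0.3457
For M/M/1: Lq = λ²/(μ(μ-λ))
Lq = 7.84/(8.1 × 5.30)
Lq = 0.1826 calls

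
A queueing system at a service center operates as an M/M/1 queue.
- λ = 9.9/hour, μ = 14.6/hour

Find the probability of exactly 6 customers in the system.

ρ = λ/μ = 9.9/14.6 = 0.67808
P(n) = (1-ρ)ρⁿ
P(6) = (1-0.67808) × 0.67808^6
P(6) = 0.3219 × 0.09720
P(6) = 0.03129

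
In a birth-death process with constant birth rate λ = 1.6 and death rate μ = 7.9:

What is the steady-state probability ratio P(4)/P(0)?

For constant rates: P(n)/P(0) = (λ/μ)^n
P(4)/P(0) = (1.6/7.9)^4 = 0.20253^4 = 0.001683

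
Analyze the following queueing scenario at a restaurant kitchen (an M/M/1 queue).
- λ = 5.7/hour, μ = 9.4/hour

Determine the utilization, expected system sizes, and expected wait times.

Step 1: ρ = λ/μ = 5.7/9.4 = 0.6064
Step 2: L = λ/(μ-λ) = 5.7/3.70 = 1.5405
Step 3: Lq = λ²/(μ(μ-λ)) = 32.49/(9.4×3.70) = 0.9342
Step 4: W = 1/(μ-λ) = 1/3.70 = 0.27027
Step 5: Wq = λ/(μ(μ-λ)) = 5.7/(9.4×3.70) = 0.1639
Step 6: P(0) = 1-ρ = 0.3936
Verify: L = λW = 5.7×0.27027 = 1.5405 ✔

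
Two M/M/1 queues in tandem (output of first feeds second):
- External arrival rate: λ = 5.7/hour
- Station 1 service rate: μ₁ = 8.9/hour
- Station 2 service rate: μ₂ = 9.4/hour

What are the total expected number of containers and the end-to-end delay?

By Jackson's theorem, each station behaves as independent M/M/1.
Station 1: ρ₁ = 5.7/8.9 = 0.6404, L₁ = ρ₁/(1-ρ₁) = λ/(μ₁-λ) = 5.7/3.20 = 1.78125
Station 2: ρ₂ = 5.7/9.4 = 0.6064, L₂ = ρ₂/(1-ρ₂) = λ/(μ₂-λ) = 5.7/3.70 = 1.54054
Total: L = L₁ + L₂ = 1.78125 + 1.54054 = 3.3218
W = L/λ = 3.3218/5.7 = 0.5828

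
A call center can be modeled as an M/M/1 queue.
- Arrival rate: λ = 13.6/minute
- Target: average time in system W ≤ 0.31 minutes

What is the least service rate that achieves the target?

For M/M/1: W = 1/(μ-λ)
Need W ≤ 0.31, so 1/(μ-λ) ≤ 0.31
μ - λ ≥ 1/0.31 = 3.2258
μ ≥ 13.6 + 3.2258 = 16.8258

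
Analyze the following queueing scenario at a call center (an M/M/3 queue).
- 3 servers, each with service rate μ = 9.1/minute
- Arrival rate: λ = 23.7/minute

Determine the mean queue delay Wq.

Traffic intensity: ρ = λ/(cμ) = 23.7/(3×9.1) = 0.8681
Since ρ = 0.8681 < 1, system is stable.
Offered load a = λ/μ = cρ = 23.7/9.1 = 2.6044
P₀ = [ Σₙ₌₀^2 aⁿ/n! + a^3/(3!(1-ρ)) ]⁻¹
Σ = a^0/0! + a^1/1! + a^2/2! = 1.0000 + 2.6044 + 3.3914 = 6.9958
a^3/(3!(1-ρ)) = 17.6653/(6 × 0.131868) = 22.3270
P₀ = 1/(6.9958 + 22.3270) = 0.03410
Lq = P₀·a^3·ρ / (3!(1-ρ)²) = 0.034103 × 17.6653 × 0.86813 / (6 × 0.017389) = 5.0127
Wq = Lq/λ = 5.0127/23.7 = 0.2115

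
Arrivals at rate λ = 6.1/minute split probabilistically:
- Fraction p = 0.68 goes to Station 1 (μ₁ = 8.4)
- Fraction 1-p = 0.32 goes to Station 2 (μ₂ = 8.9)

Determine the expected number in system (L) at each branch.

Effective rates: λ₁ = 6.1×0.68 = 4.148, λ₂ = 6.1×0.32 = 1.952
Station 1: ρ₁ = 4.148/8.4 = 0.4938, L₁ = ρ₁/(1-ρ₁) = 0.4938/(1-0.4938) = 0.9755
Station 2: ρ₂ = 1.952/8.9 = 0.2193, L₂ = ρ₂/(1-ρ₂) = 0.2193/(1-0.2193) = 0.2809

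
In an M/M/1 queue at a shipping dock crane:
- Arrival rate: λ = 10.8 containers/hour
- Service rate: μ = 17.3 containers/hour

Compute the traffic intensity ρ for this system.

Server utilization: ρ = λ/μ
ρ = 10.8/17.3 = 0.6243
The server is busy 62.43% of the time.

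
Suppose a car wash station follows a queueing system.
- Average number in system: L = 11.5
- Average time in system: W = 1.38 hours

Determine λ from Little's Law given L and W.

Little's Law: L = λW, so λ = L/W
λ = 11.5/1.38 = 8.3333 cars/hour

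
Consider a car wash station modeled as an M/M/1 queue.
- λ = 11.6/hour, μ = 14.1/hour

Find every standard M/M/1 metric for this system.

Step 1: ρ = λ/μ = 11.6/14.1 = 0.8227
Step 2: L = λ/(μ-λ) = 11.6/2.50 = 4.6400
Step 3: Lq = λ²/(μ(μ-λ)) = 134.56/(14.1×2.50) = 3.8173
Step 4: W = 1/(μ-λ) = 1/2.50 = 0.4000
Step 5: Wq = λ/(μ(μ-λ)) = 11.6/(14.1×2.50) = 0.3291
Step 6: P(0) = 1-ρ = 0.1773
Verify: L = λW = 11.6×0.4000 = 4.6400 ✔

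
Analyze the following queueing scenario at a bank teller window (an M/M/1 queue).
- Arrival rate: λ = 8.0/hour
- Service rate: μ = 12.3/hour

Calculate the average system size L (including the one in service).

ρ = λ/μ = 8.0/12.3 = 0.6504
For M/M/1: L = λ/(μ-λ)
L = 8.0/(12.3-8.0) = 8.0/4.30
L = 1.8605 transactions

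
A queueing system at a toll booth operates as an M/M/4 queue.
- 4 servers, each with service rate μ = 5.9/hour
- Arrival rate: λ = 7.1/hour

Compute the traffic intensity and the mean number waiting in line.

Traffic intensity: ρ = λ/(cμ) = 7.1/(4×5.9) = 0.3008
Since ρ = 0.3008 < 1, system is stable.
Offered load a = λ/μ = cρ = 7.1/5.9 = 1.2034
P₀ = [ Σₙ₌₀^3 aⁿ/n! + a^4/(4!(1-ρ)) ]⁻¹
Σ = a^0/0! + a^1/1! + a^2/2! + a^3/3! = 1.0000 + 1.2034 + 0.7241 + 0.2904 = 3.2179
a^4/(4!(1-ρ)) = 2.0971/(24 × 0.6992) = 0.1250
P₀ = 1/(3.2179 + 0.1250) = 0.2991
Lq = P₀·a^4·ρ / (4!(1-ρ)²) = 0.29914 × 2.0971 × 0.30085 / (24 × 0.48881) = 0.01609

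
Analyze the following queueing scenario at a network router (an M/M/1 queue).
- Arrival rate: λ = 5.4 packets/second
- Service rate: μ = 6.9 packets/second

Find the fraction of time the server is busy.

Server utilization: ρ = λ/μ
ρ = 5.4/6.9 = 0.7826
The server is busy 78.26% of the time.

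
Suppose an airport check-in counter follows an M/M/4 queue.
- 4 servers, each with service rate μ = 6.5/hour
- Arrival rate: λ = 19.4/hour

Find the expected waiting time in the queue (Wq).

Traffic intensity: ρ = λ/(cμ) = 19.4/(4×6.5) = 0.7462
Since ρ = 0.7462 < 1, system is stable.
Offered load a = λ/μ = cρ = 19.4/6.5 = 2.9846
P₀ = [ Σₙ₌₀^3 aⁿ/n! + a^4/(4!(1-ρ)) ]⁻¹
Σ = a^0/0! + a^1/1! + a^2/2! + a^3/3! = 1.0000 + 2.9846 + 4.4540 + 4.4311 = 12.8697
a^4/(4!(1-ρ)) = 79.3512/(24 × 0.253846) = 13.0248
P₀ = 1/(12.8697 + 13.0248) = 0.03862
Lq = P₀·a^4·ρ / (4!(1-ρ)²) = 0.038618 × 79.3512 × 0.74615 / (24 × 0.064438) = 1.4785
Wq = Lq/λ = 1.4785/19.4 = 0.07621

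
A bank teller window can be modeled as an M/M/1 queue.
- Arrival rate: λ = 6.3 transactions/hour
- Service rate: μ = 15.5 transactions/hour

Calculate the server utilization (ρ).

Server utilization: ρ = λ/μ
ρ = 6.3/15.5 = 0.4065
The server is busy 40.65% of the time.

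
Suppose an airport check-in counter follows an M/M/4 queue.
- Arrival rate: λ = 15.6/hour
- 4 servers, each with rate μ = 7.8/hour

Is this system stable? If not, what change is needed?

Stability requires ρ = λ/(cμ) < 1
ρ = 15.6/(4 × 7.8) = 15.6/31.20 = 0.5000
Since 0.5000 < 1, the system is STABLE.
The servers are busy 50.00% of the time.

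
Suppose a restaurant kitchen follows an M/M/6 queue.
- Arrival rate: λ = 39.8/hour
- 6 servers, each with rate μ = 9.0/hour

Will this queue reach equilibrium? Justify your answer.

Stability requires ρ = λ/(cμ) < 1
ρ = 39.8/(6 × 9.0) = 39.8/54.00 = 0.7370
Since 0.7370 < 1, the system is STABLE.
The servers are busy 73.70% of the time.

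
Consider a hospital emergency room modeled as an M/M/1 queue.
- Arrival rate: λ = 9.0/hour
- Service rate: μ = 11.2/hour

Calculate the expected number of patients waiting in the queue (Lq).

ρ = λ/μ = 9.0/11.2 = 0.8036
For M/M/1: Lq = λ²/(μ(μ-λ))
Lq = 81.00/(11.2 × 2.20)
Lq = 3.2873 patients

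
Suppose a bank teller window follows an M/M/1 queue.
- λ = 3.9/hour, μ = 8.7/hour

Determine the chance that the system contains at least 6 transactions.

ρ = λ/μ = 3.9/8.7 = 0.44828
P(N ≥ n) = ρⁿ
P(N ≥ 6) = 0.44828^6
P(N ≥ 6) = 0.008115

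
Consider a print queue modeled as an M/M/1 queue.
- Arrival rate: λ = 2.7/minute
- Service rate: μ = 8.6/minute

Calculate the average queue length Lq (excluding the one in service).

ρ = λ/μ = 2.7/8.6 = 0.3140
For M/M/1: Lq = λ²/(μ(μ-λ))
Lq = 7.29/(8.6 × 5.90)
Lq = 0.1437 jobs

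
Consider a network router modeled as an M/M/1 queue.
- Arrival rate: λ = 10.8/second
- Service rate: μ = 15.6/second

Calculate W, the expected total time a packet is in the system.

First, compute utilization: ρ = λ/μ = 10.8/15.6 = 0.6923
For M/M/1: W = 1/(μ-λ)
W = 1/(15.6-10.8) = 1/4.80
W = 0.2083 seconds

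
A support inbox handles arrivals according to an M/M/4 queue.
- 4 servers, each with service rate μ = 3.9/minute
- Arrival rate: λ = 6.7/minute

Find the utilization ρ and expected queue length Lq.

Traffic intensity: ρ = λ/(cμ) = 6.7/(4×3.9) = 0.4295
Since ρ = 0.4295 < 1, system is stable.
Offered load a = λ/μ = cρ = 6.7/3.9 = 1.7179
P₀ = [ Σₙ₌₀^3 aⁿ/n! + a^4/(4!(1-ρ)) ]⁻¹
Σ = a^0/0! + a^1/1! + a^2/2! + a^3/3! = 1.00000 + 1.71795 + 1.47567 + 0.845044 = 5.0387
a^4/(4!(1-ρ)) = 8.7105/(24 × 0.5705) = 0.6362
P₀ = 1/(5.0387 + 0.6362) = 0.1762
Lq = P₀·a^4·ρ / (4!(1-ρ)²) = 0.17622 × 8.7105 × 0.42949 / (24 × 0.32548) = 0.08439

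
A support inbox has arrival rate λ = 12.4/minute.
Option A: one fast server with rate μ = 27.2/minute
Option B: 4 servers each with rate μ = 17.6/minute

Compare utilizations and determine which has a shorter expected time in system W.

Option A: single server μ = 27.2 (M/M/1)
  ρ_A = 12.4/27.2 = 0.4559
  W_A = 1/(μ-λ) = 1/(27.2-12.4) = 1/14.80 = 0.06757

Option B: 4 servers μ = 17.6 (M/M/4)
  ρ_B = λ/(cμ) = 12.4/(4×17.6) = 0.1761
  Offered load a = λ/μ = cρ = 12.4/17.6 = 0.7045
  P₀ = [ Σₙ₌₀^3 aⁿ/n! + a^4/(4!(1-ρ)) ]⁻¹
  Σ = a^0/0! + a^1/1! + a^2/2! + a^3/3! = 1.0000 + 0.7045 + 0.2482 + 0.05829 = 2.0110
  a^4/(4!(1-ρ)) = 0.2464/(24 × 0.8239) = 0.01246
  P₀ = 1/(2.0110 + 0.01246) = 0.4942
  Lq = P₀·a^4·ρ / (4!(1-ρ)²) = 0.49420 × 0.24640 × 0.17614 / (24 × 0.67875) = 0.001317
  Wq_B = Lq/λ = 0.0013166/12.4 = 0.00010618
  W_B = Wq_B + 1/μ = 0.00010618 + 0.056818 = 0.05692

Since W_B = 0.05692 < W_A = 0.06757, Option B (multiple servers) has the shorter time in system.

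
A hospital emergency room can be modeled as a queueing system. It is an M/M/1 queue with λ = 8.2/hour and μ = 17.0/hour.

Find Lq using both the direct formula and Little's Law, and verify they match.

Method 1 (direct): Lq = λ²/(μ(μ-λ)) = 67.24/(17.0 × 8.80) = 0.4495

Method 2 (Little's Law):
W = 1/(μ-λ) = 1/8.80 = 0.113636
Wq = W - 1/μ = 0.113636 - 0.0588235 = 0.054813
Lq = λWq = 8.2 × 0.054813 = 0.4495 ✔ (matches Method 1)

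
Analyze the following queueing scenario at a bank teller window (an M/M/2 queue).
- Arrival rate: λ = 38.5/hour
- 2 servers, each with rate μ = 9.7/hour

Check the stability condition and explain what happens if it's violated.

Stability requires ρ = λ/(cμ) < 1
ρ = 38.5/(2 × 9.7) = 38.5/19.40 = 1.9845
Since 1.9845 ≥ 1, the system is UNSTABLE.
Need c > λ/μ = 38.5/9.7 = 3.97.
Minimum servers needed: c = 4.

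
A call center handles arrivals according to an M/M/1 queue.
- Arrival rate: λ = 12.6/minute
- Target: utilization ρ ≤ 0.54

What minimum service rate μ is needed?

ρ = λ/μ, so μ = λ/ρ
μ ≥ 12.6/0.54 = 23.3333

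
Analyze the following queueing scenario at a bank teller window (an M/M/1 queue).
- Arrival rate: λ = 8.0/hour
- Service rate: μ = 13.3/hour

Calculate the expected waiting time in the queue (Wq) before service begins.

First, compute utilization: ρ = λ/μ = 8.0/13.3 = 0.6015
For M/M/1: Wq = λ/(μ(μ-λ))
Wq = 8.0/(13.3 × (13.3-8.0))
Wq = 8.0/(13.3 × 5.30)
Wq = 0.1135 hours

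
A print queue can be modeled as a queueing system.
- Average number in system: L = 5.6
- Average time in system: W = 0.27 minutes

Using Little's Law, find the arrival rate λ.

Little's Law: L = λW, so λ = L/W
λ = 5.6/0.27 = 20.7407 jobs/minute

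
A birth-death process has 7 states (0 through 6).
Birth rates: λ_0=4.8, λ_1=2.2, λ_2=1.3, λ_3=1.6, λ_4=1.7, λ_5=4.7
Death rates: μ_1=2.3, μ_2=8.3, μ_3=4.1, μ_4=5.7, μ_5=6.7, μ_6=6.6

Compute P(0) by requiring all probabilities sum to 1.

Ratios P(n)/P(0) = (λ₀···λₙ₋₁)/(μ₁···μₙ):
P(1)/P(0) = (4.8)/(2.3) = 2.08696
P(2)/P(0) = (4.8×2.2)/(2.3×8.3) = 0.553169
P(3)/P(0) = (4.8×2.2×1.3)/(2.3×8.3×4.1) = 0.175395
P(4)/P(0) = (4.8×2.2×1.3×1.6)/(2.3×8.3×4.1×5.7) = 0.0492337
P(5)/P(0) = (4.8×2.2×1.3×1.6×1.7)/(2.3×8.3×4.1×5.7×6.7) = 0.0124921
P(6)/P(0) = (4.8×2.2×1.3×1.6×1.7×4.7)/(2.3×8.3×4.1×5.7×6.7×6.6) = 0.00889592

Normalization: ∑ P(n) = 1
P(0) × (1.00000 + 2.08696 + 0.553169 + 0.175395 + 0.0492337 + 0.0124921 + 0.00889592) = 1
P(0) × 3.8861 = 1
P(0) = 1/3.8861 = 0.2573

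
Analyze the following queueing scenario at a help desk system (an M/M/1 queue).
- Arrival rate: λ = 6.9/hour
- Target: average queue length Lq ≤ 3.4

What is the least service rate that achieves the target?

For M/M/1: Lq = λ²/(μ(μ-λ))
Need Lq ≤ 3.4, i.e. μ(μ-λ) ≥ λ²/3.4
μ² - 6.9μ - 47.61/3.4 ≥ 0  →  μ² - 6.9μ - 14.00294 ≥ 0
Quadratic formula (positive root): μ = [λ + √(λ² + 4×14.00294)]/2
Discriminant: 47.61 + 4×14.00294 = 103.6218, √103.6218 = 10.17948
μ ≥ (6.9 + 10.17948)/2 = 8.5397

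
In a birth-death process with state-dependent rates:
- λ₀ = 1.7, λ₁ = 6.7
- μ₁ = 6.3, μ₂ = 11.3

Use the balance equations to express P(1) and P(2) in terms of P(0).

Balance equations:
State 0: λ₀P₀ = μ₁P₁ → P₁ = (λ₀/μ₁)P₀ = (1.7/6.3)P₀ = 0.2698P₀
State 1: P₂ = (λ₀λ₁)/(μ₁μ₂)P₀ = (1.7×6.7)/(6.3×11.3)P₀ = 0.1600P₀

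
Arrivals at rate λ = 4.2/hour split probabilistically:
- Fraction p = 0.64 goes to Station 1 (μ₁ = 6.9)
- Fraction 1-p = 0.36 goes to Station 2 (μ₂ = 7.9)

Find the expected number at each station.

Effective rates: λ₁ = 4.2×0.64 = 2.688, λ₂ = 4.2×0.36 = 1.512
Station 1: ρ₁ = 2.688/6.9 = 0.38957, L₁ = ρ₁/(1-ρ₁) = 0.38957/(1-0.38957) = 0.6382
Station 2: ρ₂ = 1.512/7.9 = 0.1914, L₂ = ρ₂/(1-ρ₂) = 0.1914/(1-0.1914) = 0.2367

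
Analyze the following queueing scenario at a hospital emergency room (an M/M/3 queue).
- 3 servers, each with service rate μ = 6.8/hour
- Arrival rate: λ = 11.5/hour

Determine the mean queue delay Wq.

Traffic intensity: ρ = λ/(cμ) = 11.5/(3×6.8) = 0.5637
Since ρ = 0.5637 < 1, system is stable.
Offered load a = λ/μ = cρ = 11.5/6.8 = 1.6912
P₀ = [ Σₙ₌₀^2 aⁿ/n! + a^3/(3!(1-ρ)) ]⁻¹
Σ = a^0/0! + a^1/1! + a^2/2! = 1.0000 + 1.6912 + 1.4300 = 4.1212
a^3/(3!(1-ρ)) = 4.8369/(6 × 0.43627) = 1.8478
P₀ = 1/(4.1212 + 1.8478) = 0.1675
Lq = P₀·a^3·ρ / (3!(1-ρ)²) = 0.1675 × 4.8369 × 0.5637 / (6 × 0.1903) = 0.4000
Wq = Lq/λ = 0.4000/11.5 = 0.03478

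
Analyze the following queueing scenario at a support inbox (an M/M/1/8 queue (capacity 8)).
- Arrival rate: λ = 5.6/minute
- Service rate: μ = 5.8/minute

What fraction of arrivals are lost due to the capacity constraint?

ρ = λ/μ = 5.6/5.8 = 0.9655172
P₀ = (1-ρ)/(1-ρ^(K+1)) = (1-0.9655172)/(1-0.9655172^9) = 0.03448/0.2708 = 0.1273
P_K = P₀×ρ^K = 0.12733 × 0.9655172^8 = 0.12733 × 0.75523 = 0.09616
Blocking probability = 9.62%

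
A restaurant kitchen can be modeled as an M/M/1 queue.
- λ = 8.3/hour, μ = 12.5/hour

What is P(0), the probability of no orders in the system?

ρ = λ/μ = 8.3/12.5 = 0.6640
P(0) = 1 - ρ = 1 - 0.6640 = 0.3360
The server is idle 33.60% of the time.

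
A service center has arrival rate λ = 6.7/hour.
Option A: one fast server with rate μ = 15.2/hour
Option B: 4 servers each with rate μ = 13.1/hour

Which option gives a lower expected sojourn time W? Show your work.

Option A: single server μ = 15.2 (M/M/1)
  ρ_A = 6.7/15.2 = 0.4408
  W_A = 1/(μ-λ) = 1/(15.2-6.7) = 1/8.50 = 0.1176

Option B: 4 servers μ = 13.1 (M/M/4)
  ρ_B = λ/(cμ) = 6.7/(4×13.1) = 0.1279
  Offered load a = λ/μ = cρ = 6.7/13.1 = 0.5115
  P₀ = [ Σₙ₌₀^3 aⁿ/n! + a^4/(4!(1-ρ)) ]⁻¹
  Σ = a^0/0! + a^1/1! + a^2/2! + a^3/3! = 1.0000 + 0.51145 + 0.13079 + 0.022298 = 1.6645
  a^4/(4!(1-ρ)) = 0.06842/(24 × 0.8721) = 0.003269
  P₀ = 1/(1.6645 + 0.003269) = 0.5996
  Lq = P₀·a^4·ρ / (4!(1-ρ)²) = 0.5996 × 0.06842 × 0.1279 / (24 × 0.7606) = 0.0002874
  Wq_B = Lq/λ = 0.00028736/6.7 = 0.00004289
  W_B = Wq_B + 1/μ = 0.00004289 + 0.07634 = 0.07638

Since W_B = 0.07638 < W_A = 0.1176, Option B (multiple servers) has the shorter time in system.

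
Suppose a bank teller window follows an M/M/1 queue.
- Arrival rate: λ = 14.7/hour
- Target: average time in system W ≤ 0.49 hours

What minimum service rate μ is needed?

For M/M/1: W = 1/(μ-λ)
Need W ≤ 0.49, so 1/(μ-λ) ≤ 0.49
μ - λ ≥ 1/0.49 = 2.0408
μ ≥ 14.7 + 2.0408 = 16.7408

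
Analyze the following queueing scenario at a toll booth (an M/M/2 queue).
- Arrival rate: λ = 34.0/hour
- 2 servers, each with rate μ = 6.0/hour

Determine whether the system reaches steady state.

Stability requires ρ = λ/(cμ) < 1
ρ = 34.0/(2 × 6.0) = 34.0/12.00 = 2.8333
Since 2.8333 ≥ 1, the system is UNSTABLE.
Need c > λ/μ = 34.0/6.0 = 5.67.
Minimum servers needed: c = 6.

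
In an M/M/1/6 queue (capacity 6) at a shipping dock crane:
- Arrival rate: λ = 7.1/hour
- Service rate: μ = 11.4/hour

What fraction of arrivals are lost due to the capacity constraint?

ρ = λ/μ = 7.1/11.4 = 0.6228
P₀ = (1-ρ)/(1-ρ^(K+1)) = (1-0.6228)/(1-0.6228^7) = 0.3772/0.9637 = 0.3914
P_K = P₀×ρ^K = 0.3914 × 0.6228^6 = 0.3914 × 0.05836 = 0.02284
Blocking probability = 2.28%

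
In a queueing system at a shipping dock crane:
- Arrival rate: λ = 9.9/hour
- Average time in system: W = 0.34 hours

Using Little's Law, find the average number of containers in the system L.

Little's Law: L = λW
L = 9.9 × 0.34 = 3.3660 containers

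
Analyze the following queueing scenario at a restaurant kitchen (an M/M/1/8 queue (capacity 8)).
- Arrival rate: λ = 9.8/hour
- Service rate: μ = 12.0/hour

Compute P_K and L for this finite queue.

ρ = λ/μ = 9.8/12.0 = 0.81667
P₀ = (1-ρ)/(1-ρ^(K+1)) = (1-0.81667)/(1-0.81667^9) = 0.18333/0.83841 = 0.2187
P_K = P₀×ρ^K = 0.21866 × 0.81667^8 = 0.21866 × 0.19787 = 0.04327
Blocking probability P_8 = 0.04327 (4.33%)
L = ρ[1 - (K+1)ρ^K + Kρ^(K+1)] / [(1-ρ)(1-ρ^(K+1))]
L = 0.81667 × (1 - 9×0.197867 + 8×0.161592) / ((1 - 0.81667) × (1 - 0.161592)) = 2.7200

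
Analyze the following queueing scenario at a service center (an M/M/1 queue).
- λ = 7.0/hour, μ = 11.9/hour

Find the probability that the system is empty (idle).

ρ = λ/μ = 7.0/11.9 = 0.5882
P(0) = 1 - ρ = 1 - 0.5882 = 0.4118
The server is idle 41.18% of the time.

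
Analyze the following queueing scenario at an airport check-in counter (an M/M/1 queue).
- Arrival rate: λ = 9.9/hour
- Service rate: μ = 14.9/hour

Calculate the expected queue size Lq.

ρ = λ/μ = 9.9/14.9 = 0.6644
For M/M/1: Lq = λ²/(μ(μ-λ))
Lq = 98.01/(14.9 × 5.00)
Lq = 1.3156 passengers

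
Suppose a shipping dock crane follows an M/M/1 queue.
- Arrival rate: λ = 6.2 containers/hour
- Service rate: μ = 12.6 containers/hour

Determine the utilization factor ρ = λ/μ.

Server utilization: ρ = λ/μ
ρ = 6.2/12.6 = 0.4921
The server is busy 49.21% of the time.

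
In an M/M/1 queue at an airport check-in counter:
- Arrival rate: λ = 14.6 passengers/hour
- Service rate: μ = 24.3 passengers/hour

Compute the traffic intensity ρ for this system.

Server utilization: ρ = λ/μ
ρ = 14.6/24.3 = 0.6008
The server is busy 60.08% of the time.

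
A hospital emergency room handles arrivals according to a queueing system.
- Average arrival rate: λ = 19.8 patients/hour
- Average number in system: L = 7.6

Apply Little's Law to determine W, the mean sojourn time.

Little's Law: L = λW, so W = L/λ
W = 7.6/19.8 = 0.3838 hours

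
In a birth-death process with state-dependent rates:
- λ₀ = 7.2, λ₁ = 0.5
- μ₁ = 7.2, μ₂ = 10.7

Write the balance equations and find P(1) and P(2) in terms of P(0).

Balance equations:
State 0: λ₀P₀ = μ₁P₁ → P₁ = (λ₀/μ₁)P₀ = (7.2/7.2)P₀ = 1.0000P₀
State 1: P₂ = (λ₀λ₁)/(μ₁μ₂)P₀ = (7.2×0.5)/(7.2×10.7)P₀ = 0.04673P₀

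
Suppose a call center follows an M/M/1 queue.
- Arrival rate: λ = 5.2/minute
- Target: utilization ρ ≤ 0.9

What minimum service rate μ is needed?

ρ = λ/μ, so μ = λ/ρ
μ ≥ 5.2/0.9 = 5.7778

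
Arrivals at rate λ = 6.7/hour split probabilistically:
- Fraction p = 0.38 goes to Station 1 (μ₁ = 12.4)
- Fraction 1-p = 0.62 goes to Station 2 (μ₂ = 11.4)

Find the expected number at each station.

Effective rates: λ₁ = 6.7×0.38 = 2.546, λ₂ = 6.7×0.62 = 4.154
Station 1: ρ₁ = 2.546/12.4 = 0.20532, L₁ = ρ₁/(1-ρ₁) = 0.20532/(1-0.20532) = 0.2584
Station 2: ρ₂ = 4.154/11.4 = 0.3644, L₂ = ρ₂/(1-ρ₂) = 0.3644/(1-0.3644) = 0.5733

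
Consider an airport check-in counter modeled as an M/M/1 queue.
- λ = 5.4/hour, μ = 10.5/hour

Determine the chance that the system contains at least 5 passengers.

ρ = λ/μ = 5.4/10.5 = 0.5143
P(N ≥ n) = ρⁿ
P(N ≥ 5) = 0.5143^5
P(N ≥ 5) = 0.03598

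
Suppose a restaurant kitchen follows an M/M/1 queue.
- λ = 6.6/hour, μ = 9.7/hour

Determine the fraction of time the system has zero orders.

ρ = λ/μ = 6.6/9.7 = 0.6804
P(0) = 1 - ρ = 1 - 0.6804 = 0.3196
The server is idle 31.96% of the time.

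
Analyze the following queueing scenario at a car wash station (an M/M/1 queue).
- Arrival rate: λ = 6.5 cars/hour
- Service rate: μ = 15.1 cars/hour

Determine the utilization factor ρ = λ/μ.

Server utilization: ρ = λ/μ
ρ = 6.5/15.1 = 0.4305
The server is busy 43.05% of the time.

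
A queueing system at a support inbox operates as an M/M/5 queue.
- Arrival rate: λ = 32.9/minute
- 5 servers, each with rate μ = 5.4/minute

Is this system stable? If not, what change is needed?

Stability requires ρ = λ/(cμ) < 1
ρ = 32.9/(5 × 5.4) = 32.9/27.00 = 1.2185
Since 1.2185 ≥ 1, the system is UNSTABLE.
Need c > λ/μ = 32.9/5.4 = 6.09.
Minimum servers needed: c = 7.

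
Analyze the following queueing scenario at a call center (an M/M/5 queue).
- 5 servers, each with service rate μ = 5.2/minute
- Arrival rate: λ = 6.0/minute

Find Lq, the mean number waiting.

Traffic intensity: ρ = λ/(cμ) = 6.0/(5×5.2) = 0.2308
Since ρ = 0.2308 < 1, system is stable.
Offered load a = λ/μ = cρ = 6.0/5.2 = 1.1538
P₀ = [ Σₙ₌₀^4 aⁿ/n! + a^5/(5!(1-ρ)) ]⁻¹
Σ = a^0/0! + a^1/1! + a^2/2! + a^3/3! + a^4/4! = 1.0000 + 1.1538 + 0.6657 + 0.2560 + 0.07386 = 3.1494
a^5/(5!(1-ρ)) = 2.0452/(120 × 0.7692) = 0.02216
P₀ = 1/(3.1494 + 0.02216) = 0.3153
Lq = P₀·a^5·ρ / (5!(1-ρ)²) = 0.3153 × 2.0452 × 0.2308 / (120 × 0.5917) = 0.002096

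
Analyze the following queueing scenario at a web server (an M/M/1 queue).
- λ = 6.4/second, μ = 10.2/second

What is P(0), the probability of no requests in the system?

ρ = λ/μ = 6.4/10.2 = 0.6275
P(0) = 1 - ρ = 1 - 0.6275 = 0.3725
The server is idle 37.25% of the time.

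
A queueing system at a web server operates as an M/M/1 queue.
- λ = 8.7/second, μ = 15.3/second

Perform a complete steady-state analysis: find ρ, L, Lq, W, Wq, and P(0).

Step 1: ρ = λ/μ = 8.7/15.3 = 0.5686
Step 2: L = λ/(μ-λ) = 8.7/6.60 = 1.3182
Step 3: Lq = λ²/(μ(μ-λ)) = 75.69/(15.3×6.60) = 0.7496
Step 4: W = 1/(μ-λ) = 1/6.60 = 0.15152
Step 5: Wq = λ/(μ(μ-λ)) = 8.7/(15.3×6.60) = 0.08616
Step 6: P(0) = 1-ρ = 0.4314
Verify: L = λW = 8.7×0.15152 = 1.3182 ✔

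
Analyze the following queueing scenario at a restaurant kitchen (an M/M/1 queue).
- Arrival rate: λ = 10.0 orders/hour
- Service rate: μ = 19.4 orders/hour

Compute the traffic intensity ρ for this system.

Server utilization: ρ = λ/μ
ρ = 10.0/19.4 = 0.5155
The server is busy 51.55% of the time.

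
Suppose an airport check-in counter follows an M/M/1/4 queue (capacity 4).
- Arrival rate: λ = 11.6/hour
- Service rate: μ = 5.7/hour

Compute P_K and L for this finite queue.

ρ = λ/μ = 11.6/5.7 = 2.0351
P₀ = (1-ρ)/(1-ρ^(K+1)) = (1-2.0351)/(1-2.0351^5) = -1.0351/-33.9083 = 0.03053
P_K = P₀×ρ^K = 0.030526 × 2.0351^4 = 0.030526 × 17.1531 = 0.5236
Blocking probability P_4 = 0.5236 (52.36%)
L = ρ[1 - (K+1)ρ^K + Kρ^(K+1)] / [(1-ρ)(1-ρ^(K+1))]
L = 2.0351 × (1 - 5×17.1531 + 4×34.9083) / ((1 - 2.0351) × (1 - 34.9083)) = 3.1814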